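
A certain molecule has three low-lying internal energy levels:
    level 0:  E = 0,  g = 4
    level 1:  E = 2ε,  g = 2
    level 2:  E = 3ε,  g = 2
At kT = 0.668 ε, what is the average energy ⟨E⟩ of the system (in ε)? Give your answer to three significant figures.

0.0649 ε

Eᵢ/kT = 0, 2.9940, 4.4910.
Z = Σ gᵢe^(−Eᵢ/kT) = 4·e^(−0) + 2·e^(−2.9940) + 2·e^(−4.4910) = 4.0000 + 0.10017 + 0.022419 = 4.1226.
⟨E⟩ = Σ Eᵢ gᵢe^(−Eᵢ/kT) / Z = (0·4.0000 + 2·0.10017 + 3·0.022419) / 4.1226 = 0.0649 ε.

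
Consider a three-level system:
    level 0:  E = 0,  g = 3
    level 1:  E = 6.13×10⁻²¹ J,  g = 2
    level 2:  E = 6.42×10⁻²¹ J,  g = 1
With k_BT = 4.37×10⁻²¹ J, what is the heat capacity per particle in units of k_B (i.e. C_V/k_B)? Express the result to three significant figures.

0.317

Eᵢ/kT = 0, 1.4027, 1.4691.
Z = Σ gᵢe^(−Eᵢ/kT) = 3·e^(−0) + 2·e^(−1.4027) + 1·e^(−1.4691) = 3.0000 + 0.49186 + 0.23013 = 3.7220.
⟨E⟩ = 1.2070, ⟨E²⟩ = 7.5142.
C_V/k_B = (⟨E²⟩ − ⟨E⟩²)/(kT)² = (7.5142 − 1.4568)/19.097 = 0.317.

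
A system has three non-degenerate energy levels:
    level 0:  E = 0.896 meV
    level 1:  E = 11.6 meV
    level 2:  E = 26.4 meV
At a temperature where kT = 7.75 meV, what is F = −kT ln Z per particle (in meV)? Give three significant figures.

-1.07 meV

Eᵢ/kT = 0.11561, 1.4968, 3.4065.
Z = Σ e^(−Eᵢ/kT) = e^(−0.11561) + e^(−1.4968) + e^(−3.4065) = 0.89082 + 0.22385 + 0.033157 = 1.1478.
F = −kT ln Z = −7.75 × ln(1.1478) = −7.75 × 0.13785 = -1.07 meV.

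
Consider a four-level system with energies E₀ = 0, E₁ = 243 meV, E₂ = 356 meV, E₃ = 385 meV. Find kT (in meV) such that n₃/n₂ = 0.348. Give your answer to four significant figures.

27.47 meV

n₃/n₂ = exp[−(E₃−E₂)/kT] = 0.348.
⇒ (E₃−E₂)/kT = ln(1/0.348) = ln(2.87356) = 1.05555.
kT = 29 meV / 1.05555 = 27.47 meV.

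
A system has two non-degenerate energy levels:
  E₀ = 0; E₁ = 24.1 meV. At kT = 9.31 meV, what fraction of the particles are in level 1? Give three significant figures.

0.0699

Eᵢ/kT = 0, 2.5886.
Z = Σ e^(−Eᵢ/kT) = e^(−0) + e^(−2.5886) = 1.0000 + 0.075125 = 1.0751.
P₁ = e^(−E₁/kT) / Z = 0.075125/1.0751 = 0.0699.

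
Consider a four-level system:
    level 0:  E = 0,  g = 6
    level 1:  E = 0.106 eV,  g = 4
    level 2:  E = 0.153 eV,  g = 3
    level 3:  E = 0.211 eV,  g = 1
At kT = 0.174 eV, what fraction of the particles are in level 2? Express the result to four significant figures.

0.1281

Eᵢ/kT = 0, 0.609195, 0.879310, 1.21264.
Z = Σ gᵢe^(−Eᵢ/kT) = 6·e^(−0) + 4·e^(−0.609195) + 3·e^(−0.879310) + 1·e^(−1.21264) = 6.00000 + 2.17515 + 1.24521 + 0.297411 = 9.71777.
P₂ = g₂ e^(−E₂/kT) / Z = 1.24521/9.71777 = 0.1281.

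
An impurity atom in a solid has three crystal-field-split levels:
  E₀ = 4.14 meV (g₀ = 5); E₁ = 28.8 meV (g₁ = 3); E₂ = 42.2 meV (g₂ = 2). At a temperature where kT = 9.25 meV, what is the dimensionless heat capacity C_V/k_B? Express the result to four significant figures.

Eᵢ/kT = 0.447568, 3.11351, 4.56216.
Z = Σ gᵢe^(−Eᵢ/kT) = 5·e^(−0.447568) + 3·e^(−3.11351) + 2·e^(−4.56216) = 3.19590 + 0.133334 + 0.0208790 = 3.35011.
⟨E⟩ = 5.35867 meV, ⟨E²⟩ = 60.4610 meV².
C_V/k_B = (⟨E²⟩ − ⟨E⟩²)/(kT)² = (60.4610 − 28.7153)/85.5625 = 0.3710.

0.3710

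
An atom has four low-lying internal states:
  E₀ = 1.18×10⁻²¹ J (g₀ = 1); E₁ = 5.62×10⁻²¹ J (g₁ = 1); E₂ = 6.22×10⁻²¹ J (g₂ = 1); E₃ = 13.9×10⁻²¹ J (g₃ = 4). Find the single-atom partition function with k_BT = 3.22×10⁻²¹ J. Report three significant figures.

Z = 1.07

Eᵢ/kT = 0.36646, 1.7453, 1.9317, 4.3168.
Z = Σ gᵢe^(−Eᵢ/kT) = 1·e^(−0.36646) + 1·e^(−1.7453) + 1·e^(−1.9317) + 4·e^(−4.3168) = 0.69318 + 0.17459 + 0.14490 + 0.053370 = 1.0660.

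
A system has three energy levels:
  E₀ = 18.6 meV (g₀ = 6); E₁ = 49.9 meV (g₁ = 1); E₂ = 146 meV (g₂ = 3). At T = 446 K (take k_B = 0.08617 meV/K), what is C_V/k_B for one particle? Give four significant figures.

k_BT = 0.08617 × 446 K = 38.4318 meV.
Eᵢ/kT = 0.483974, 1.29840, 3.79894.
Z = Σ gᵢe^(−Eᵢ/kT) = 6·e^(−0.483974) + 1·e^(−1.29840) + 3·e^(−3.79894) = 3.69798 + 0.272968 + 0.0671835 = 4.03813.
⟨E⟩ = 22.8354 meV, ⟨E²⟩ = 839.777 meV².
C_V/k_B = (⟨E²⟩ − ⟨E⟩²)/(kT)² = (839.777 − 521.455)/1477.00 = 0.2155.

0.2155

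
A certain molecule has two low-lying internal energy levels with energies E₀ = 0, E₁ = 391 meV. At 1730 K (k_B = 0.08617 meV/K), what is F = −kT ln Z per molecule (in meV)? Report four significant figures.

-10.45 meV

k_BT = 0.08617 × 1730 K = 149.074 meV.
Eᵢ/kT = 0, 2.62286.
Z = Σ e^(−Eᵢ/kT) = e^(−0) + e^(−2.62286) = 1.00000 + 0.0725949 = 1.07259.
F = −kT ln Z = −149.074 × ln(1.07259) = −149.074 × 0.0700763 = -10.45 meV.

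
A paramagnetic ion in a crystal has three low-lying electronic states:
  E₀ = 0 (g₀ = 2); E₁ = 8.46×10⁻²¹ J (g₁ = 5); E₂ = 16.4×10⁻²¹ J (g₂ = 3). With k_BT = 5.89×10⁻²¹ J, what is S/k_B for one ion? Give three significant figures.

1.88

Eᵢ/kT = 0, 1.4363, 2.7844.
Z = Σ gᵢe^(−Eᵢ/kT) = 2·e^(−0) + 5·e^(−1.4363) + 3·e^(−2.7844) = 2.0000 + 1.1890 + 0.18530 = 3.3743.
⟨E⟩ = Σ EᵢPᵢ = 3.8817 ×10⁻²¹ J.
S/k_B = ln Z + ⟨E⟩/kT = ln(3.3743) + 3.8817/5.89 = 1.2162 + 0.65903 = 1.88.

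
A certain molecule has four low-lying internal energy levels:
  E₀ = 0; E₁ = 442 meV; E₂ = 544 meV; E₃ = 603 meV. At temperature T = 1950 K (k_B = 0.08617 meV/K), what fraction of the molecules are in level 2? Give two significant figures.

k_BT = 0.08617 × 1950 K = 168.0 meV.
Eᵢ/kT = 0, 2.631, 3.238, 3.589.
Z = Σ e^(−Eᵢ/kT) = e^(−0) + e^(−2.631) + e^(−3.238) + e^(−3.589) = 1.000 + 0.07201 + 0.03924 + 0.02763 = 1.139.
P₂ = e^(−E₂/kT) / Z = 0.03924/1.139 = 0.034.

0.034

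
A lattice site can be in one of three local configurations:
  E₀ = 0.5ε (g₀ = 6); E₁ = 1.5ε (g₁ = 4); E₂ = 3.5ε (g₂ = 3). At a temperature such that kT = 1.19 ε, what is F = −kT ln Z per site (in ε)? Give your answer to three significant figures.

-1.97 ε

Eᵢ/kT = 0.42017, 1.2605, 2.9412.
Z = Σ gᵢe^(−Eᵢ/kT) = 6·e^(−0.42017) + 4·e^(−1.2605) + 3·e^(−2.9412) = 3.9416 + 1.1340 + 0.15841 = 5.2340.
F = −kT ln Z = −1.19 × ln(5.2340) = −1.19 × 1.6552 = -1.97 ε.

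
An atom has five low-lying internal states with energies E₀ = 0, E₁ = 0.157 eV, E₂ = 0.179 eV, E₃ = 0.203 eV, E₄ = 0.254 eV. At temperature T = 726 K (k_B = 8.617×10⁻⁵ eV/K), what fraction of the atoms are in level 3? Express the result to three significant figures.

k_BT = 8.617×10⁻⁵ × 726 K = 0.062559 eV.
Eᵢ/kT = 0, 2.5096, 2.8613, 3.2449, 4.0602.
Z = Σ e^(−Eᵢ/kT) = e^(−0) + e^(−2.5096) + e^(−2.8613) + e^(−3.2449) + e^(−4.0602) = 1.0000 + 0.081301 + 0.057194 + 0.038972 + 0.017246 = 1.1947.
P₃ = e^(−E₃/kT) / Z = 0.038972/1.1947 = 0.0326.

0.0326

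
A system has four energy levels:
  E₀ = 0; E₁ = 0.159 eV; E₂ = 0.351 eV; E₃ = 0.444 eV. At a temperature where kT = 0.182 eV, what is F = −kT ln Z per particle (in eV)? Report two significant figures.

-0.091 eV

Eᵢ/kT = 0, 0.8736, 1.929, 2.440.
Z = Σ e^(−Eᵢ/kT) = e^(−0) + e^(−0.8736) + e^(−1.929) + e^(−2.440) = 1.000 + 0.4174 + 0.1453 + 0.08716 = 1.650.
F = −kT ln Z = −0.182 × ln(1.650) = −0.182 × 0.5008 = -0.091 eV.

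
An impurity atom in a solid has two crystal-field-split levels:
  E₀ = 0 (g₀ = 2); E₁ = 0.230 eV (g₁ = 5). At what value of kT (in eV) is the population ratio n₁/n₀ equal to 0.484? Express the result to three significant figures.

0.140 eV

n₁/n₀ = (g₁/g₀) exp[−(E₁−E₀)/kT] = 0.484.
⇒ (E₁−E₀)/kT = ln((5/2)/0.484) = ln(5.1653) = 1.6420.
kT = 0.230 eV / 1.6420 = 0.140 eV.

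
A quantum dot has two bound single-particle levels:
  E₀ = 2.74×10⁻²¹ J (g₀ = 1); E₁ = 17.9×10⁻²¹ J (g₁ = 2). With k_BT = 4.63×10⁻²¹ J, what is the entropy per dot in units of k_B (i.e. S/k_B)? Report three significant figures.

0.303

Eᵢ/kT = 0.59179, 3.8661.
Z = Σ gᵢe^(−Eᵢ/kT) = 1·e^(−0.59179) + 2·e^(−3.8661) = 0.55334 + 0.041880 = 0.59522.
⟨E⟩ = Σ EᵢPᵢ = 3.8067 ×10⁻²¹ J.
S/k_B = ln Z + ⟨E⟩/kT = ln(0.59522) + 3.8067/4.63 = -0.51882 + 0.82218 = 0.303.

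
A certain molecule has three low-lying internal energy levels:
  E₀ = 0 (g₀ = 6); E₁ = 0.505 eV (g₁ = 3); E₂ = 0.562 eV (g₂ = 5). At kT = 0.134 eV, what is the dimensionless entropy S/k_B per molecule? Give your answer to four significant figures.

Eᵢ/kT = 0, 3.76866, 4.19403.
Z = Σ gᵢe^(−Eᵢ/kT) = 6·e^(−0) + 3·e^(−3.76866) + 5·e^(−4.19403) = 6.00000 + 0.0692489 + 0.0754268 = 6.14468.
⟨E⟩ = Σ EᵢPᵢ = 0.0125898 eV.
S/k_B = ln Z + ⟨E⟩/kT = ln(6.14468) + 0.0125898/0.134 = 1.81559 + 0.0939537 = 1.910.

1.910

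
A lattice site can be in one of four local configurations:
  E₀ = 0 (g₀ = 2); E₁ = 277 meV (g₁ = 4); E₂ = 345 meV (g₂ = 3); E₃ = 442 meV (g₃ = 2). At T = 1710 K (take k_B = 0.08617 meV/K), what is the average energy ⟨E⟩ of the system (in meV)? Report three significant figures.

k_BT = 0.08617 × 1710 K = 147.35 meV.
Eᵢ/kT = 0, 1.8799, 2.3414, 2.9997.
Z = Σ gᵢe^(−Eᵢ/kT) = 2·e^(−0) + 4·e^(−1.8799) + 3·e^(−2.3414) + 2·e^(−2.9997) = 2.0000 + 0.61042 + 0.28858 + 0.099604 = 2.9986.
⟨E⟩ = Σ Eᵢ gᵢe^(−Eᵢ/kT) / Z = (0·2.0000 + 277·0.61042 + 345·0.28858 + 442·0.099604) / 2.9986 = 104 meV.

104 meV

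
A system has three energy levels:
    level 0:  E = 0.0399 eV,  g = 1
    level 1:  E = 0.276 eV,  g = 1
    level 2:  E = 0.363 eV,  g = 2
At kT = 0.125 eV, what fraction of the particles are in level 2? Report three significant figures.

Eᵢ/kT = 0.31920, 2.2080, 2.9040.
Z = Σ gᵢe^(−Eᵢ/kT) = 1·e^(−0.31920) + 1·e^(−2.2080) + 2·e^(−2.9040) = 0.72673 + 0.10992 + 0.10961 = 0.94626.
P₂ = g₂ e^(−E₂/kT) / Z = 0.10961/0.94626 = 0.116.

0.116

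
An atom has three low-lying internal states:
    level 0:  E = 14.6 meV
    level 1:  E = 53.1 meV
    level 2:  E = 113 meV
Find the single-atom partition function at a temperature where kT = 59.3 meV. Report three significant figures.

Eᵢ/kT = 0.24621, 0.89545, 1.9056.
Z = Σ e^(−Eᵢ/kT) = e^(−0.24621) + e^(−0.89545) + e^(−1.9056) = 0.78176 + 0.40842 + 0.14873 = 1.3389.

Z = 1.34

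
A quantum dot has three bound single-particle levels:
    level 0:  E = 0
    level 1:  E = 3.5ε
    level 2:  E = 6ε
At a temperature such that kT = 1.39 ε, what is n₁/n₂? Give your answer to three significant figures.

n₁/n₂ = exp[−(E₁−E₂)/kT] = exp(−(-2.5ε)/(1.39ε)) = exp(1.7986) = 6.04.

6.04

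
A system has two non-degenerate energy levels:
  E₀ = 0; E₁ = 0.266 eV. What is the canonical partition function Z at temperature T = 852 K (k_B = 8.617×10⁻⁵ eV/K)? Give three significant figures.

Z = 1.03

k_BT = 8.617×10⁻⁵ × 852 K = 0.073417 eV.
Eᵢ/kT = 0, 3.6231.
Z = Σ e^(−Eᵢ/kT) = e^(−0) + e^(−3.6231) = 1.0000 + 0.026700 = 1.0267.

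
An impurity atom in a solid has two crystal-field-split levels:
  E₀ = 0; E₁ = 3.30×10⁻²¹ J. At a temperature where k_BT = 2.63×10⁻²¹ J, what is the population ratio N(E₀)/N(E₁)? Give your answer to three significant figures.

3.51

n₀/n₁ = exp[−(E₀−E₁)/kT] = exp(−(-3.30 ×10⁻²¹ J)/(2.63 ×10⁻²¹ J)) = exp(1.2548) = 3.51.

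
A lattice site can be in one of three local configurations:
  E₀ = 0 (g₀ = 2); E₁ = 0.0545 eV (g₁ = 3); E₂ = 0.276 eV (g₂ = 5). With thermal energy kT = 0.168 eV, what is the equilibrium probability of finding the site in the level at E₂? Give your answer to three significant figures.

Eᵢ/kT = 0, 0.32440, 1.6429.
Z = Σ gᵢe^(−Eᵢ/kT) = 2·e^(−0) + 3·e^(−0.32440) + 5·e^(−1.6429) = 2.0000 + 2.1689 + 0.96709 = 5.1360.
P₂ = g₂ e^(−E₂/kT) / Z = 0.96709/5.1360 = 0.188.

0.188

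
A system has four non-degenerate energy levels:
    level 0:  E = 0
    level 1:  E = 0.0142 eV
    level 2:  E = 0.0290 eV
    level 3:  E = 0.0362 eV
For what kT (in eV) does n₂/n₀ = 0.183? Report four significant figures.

n₂/n₀ = exp[−(E₂−E₀)/kT] = 0.183.
⇒ (E₂−E₀)/kT = ln(1/0.183) = ln(5.46448) = 1.69827.
kT = 0.0290 eV / 1.69827 = 0.01708 eV.

0.01708 eV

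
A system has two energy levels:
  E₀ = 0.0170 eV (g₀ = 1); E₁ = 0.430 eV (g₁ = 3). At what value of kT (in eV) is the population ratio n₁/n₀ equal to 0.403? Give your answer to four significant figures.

n₁/n₀ = (g₁/g₀) exp[−(E₁−E₀)/kT] = 0.403.
⇒ (E₁−E₀)/kT = ln((3/1)/0.403) = ln(7.44417) = 2.00743.
kT = 0.4130 eV / 2.00743 = 0.2057 eV.

0.2057 eV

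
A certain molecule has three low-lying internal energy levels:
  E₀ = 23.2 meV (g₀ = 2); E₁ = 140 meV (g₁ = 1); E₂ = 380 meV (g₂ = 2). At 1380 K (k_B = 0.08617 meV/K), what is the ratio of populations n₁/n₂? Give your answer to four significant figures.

3.763

k_BT = 0.08617 × 1380 K = 118.915 meV.
n₁/n₂ = (g₁/g₂) exp[−(E₁−E₂)/kT] = (1/2) × exp(−(-240 meV)/(118.915 meV)) = (1/2) × exp(2.01825) = 3.763.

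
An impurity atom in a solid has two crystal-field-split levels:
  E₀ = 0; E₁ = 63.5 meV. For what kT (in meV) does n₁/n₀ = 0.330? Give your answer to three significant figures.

57.3 meV

n₁/n₀ = exp[−(E₁−E₀)/kT] = 0.330.
⇒ (E₁−E₀)/kT = ln(1/0.330) = ln(3.0303) = 1.1087.
kT = 63.5 meV / 1.1087 = 57.3 meV.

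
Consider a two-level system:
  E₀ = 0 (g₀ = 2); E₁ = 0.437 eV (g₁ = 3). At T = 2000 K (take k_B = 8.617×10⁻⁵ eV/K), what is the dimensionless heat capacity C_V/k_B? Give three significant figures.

0.610

k_BT = 8.617×10⁻⁵ × 2000 K = 0.17234 eV.
Eᵢ/kT = 0, 2.5357.
Z = Σ gᵢe^(−Eᵢ/kT) = 2·e^(−0) + 3·e^(−2.5357) = 2.0000 + 0.23762 = 2.2376.
⟨E⟩ = 0.046407 eV, ⟨E²⟩ = 0.020280 eV².
C_V/k_B = (⟨E²⟩ − ⟨E⟩²)/(kT)² = (0.020280 − 0.0021536)/0.029701 = 0.610.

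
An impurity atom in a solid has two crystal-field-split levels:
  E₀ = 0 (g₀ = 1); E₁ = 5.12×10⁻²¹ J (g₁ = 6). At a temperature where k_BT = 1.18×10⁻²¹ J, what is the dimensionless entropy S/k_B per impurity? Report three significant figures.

Eᵢ/kT = 0, 4.3390.
Z = Σ gᵢe^(−Eᵢ/kT) = 1·e^(−0) + 6·e^(−4.3390) = 1.0000 + 0.078297 = 1.0783.
⟨E⟩ = Σ EᵢPᵢ = 0.37177 ×10⁻²¹ J.
S/k_B = ln Z + ⟨E⟩/kT = ln(1.0783) + 0.37177/1.18 = 0.075386 + 0.31506 = 0.390.

0.390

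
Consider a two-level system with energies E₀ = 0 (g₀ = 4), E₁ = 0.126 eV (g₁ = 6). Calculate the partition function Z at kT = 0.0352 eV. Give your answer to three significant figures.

Eᵢ/kT = 0, 3.5795.
Z = Σ gᵢe^(−Eᵢ/kT) = 4·e^(−0) + 6·e^(−3.5795) = 4.0000 + 0.16734 = 4.1673.

Z = 4.17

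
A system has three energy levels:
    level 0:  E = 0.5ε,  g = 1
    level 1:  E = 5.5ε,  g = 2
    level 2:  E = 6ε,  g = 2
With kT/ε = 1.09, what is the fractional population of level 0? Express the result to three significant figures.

0.968

Eᵢ/kT = 0.45872, 5.0459, 5.5046.
Z = Σ gᵢe^(−Eᵢ/kT) = 1·e^(−0.45872) + 2·e^(−5.0459) + 2·e^(−5.5046) = 0.63209 + 0.012871 + 0.0081360 = 0.65310.
P₀ = g₀ e^(−E₀/kT) / Z = 0.63209/0.65310 = 0.968.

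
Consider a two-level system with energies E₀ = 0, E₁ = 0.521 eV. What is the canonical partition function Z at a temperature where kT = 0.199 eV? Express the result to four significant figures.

Eᵢ/kT = 0, 2.61809.
Z = Σ e^(−Eᵢ/kT) = e^(−0) + e^(−2.61809) = 1.00000 + 0.0729420 = 1.07294.

Z = 1.073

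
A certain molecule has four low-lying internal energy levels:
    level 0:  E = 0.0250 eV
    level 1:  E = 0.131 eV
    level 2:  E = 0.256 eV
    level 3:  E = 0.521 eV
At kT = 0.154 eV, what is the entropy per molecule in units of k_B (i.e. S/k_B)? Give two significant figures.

Eᵢ/kT = 0.1623, 0.8506, 1.662, 3.383.
Z = Σ e^(−Eᵢ/kT) = e^(−0.1623) + e^(−0.8506) + e^(−1.662) + e^(−3.383) = 0.8502 + 0.4272 + 0.1898 + 0.03395 = 1.501.
⟨E⟩ = Σ EᵢPᵢ = 0.09560 eV.
S/k_B = ln Z + ⟨E⟩/kT = ln(1.501) + 0.09560/0.154 = 0.4061 + 0.6208 = 1.0.

1.0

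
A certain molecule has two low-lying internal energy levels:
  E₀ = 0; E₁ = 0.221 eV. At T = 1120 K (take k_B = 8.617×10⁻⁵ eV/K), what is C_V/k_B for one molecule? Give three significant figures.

0.438

k_BT = 8.617×10⁻⁵ × 1120 K = 0.096510 eV.
Eᵢ/kT = 0, 2.2899.
Z = Σ e^(−Eᵢ/kT) = e^(−0) + e^(−2.2899) = 1.0000 + 0.10128 = 1.1013.
⟨E⟩ = 0.020324 eV, ⟨E²⟩ = 0.0044916 eV².
C_V/k_B = (⟨E²⟩ − ⟨E⟩²)/(kT)² = (0.0044916 − 0.00041306)/0.0093142 = 0.438.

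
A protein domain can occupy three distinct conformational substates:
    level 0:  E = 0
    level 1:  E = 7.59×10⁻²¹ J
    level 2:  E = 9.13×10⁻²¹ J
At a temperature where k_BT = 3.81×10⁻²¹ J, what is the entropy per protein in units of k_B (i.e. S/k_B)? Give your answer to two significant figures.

0.60

Eᵢ/kT = 0, 1.992, 2.396.
Z = Σ e^(−Eᵢ/kT) = e^(−0) + e^(−1.992) + e^(−2.396) = 1.000 + 0.1364 + 0.09108 = 1.227.
⟨E⟩ = Σ EᵢPᵢ = 1.521 ×10⁻²¹ J.
S/k_B = ln Z + ⟨E⟩/kT = ln(1.227) + 1.521/3.81 = 0.2046 + 0.3992 = 0.60.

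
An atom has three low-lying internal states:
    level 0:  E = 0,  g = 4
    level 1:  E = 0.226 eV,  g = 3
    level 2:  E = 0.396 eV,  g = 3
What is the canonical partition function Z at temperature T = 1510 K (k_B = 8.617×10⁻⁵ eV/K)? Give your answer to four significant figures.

k_BT = 8.617×10⁻⁵ × 1510 K = 0.130117 eV.
Eᵢ/kT = 0, 1.73690, 3.04341.
Z = Σ gᵢe^(−Eᵢ/kT) = 4·e^(−0) + 3·e^(−1.73690) + 3·e^(−3.04341) = 4.00000 + 0.528196 + 0.143016 = 4.67121.

Z = 4.671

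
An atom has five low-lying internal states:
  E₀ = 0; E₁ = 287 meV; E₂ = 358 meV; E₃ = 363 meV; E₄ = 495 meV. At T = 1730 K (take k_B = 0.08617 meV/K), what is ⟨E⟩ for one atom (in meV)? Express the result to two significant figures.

k_BT = 0.08617 × 1730 K = 149.1 meV.
Eᵢ/kT = 0, 1.925, 2.401, 2.435, 3.320.
Z = Σ e^(−Eᵢ/kT) = e^(−0) + e^(−1.925) + e^(−2.401) + e^(−2.435) + e^(−3.320) = 1.000 + 0.1459 + 0.09063 + 0.08760 + 0.03615 = 1.360.
⟨E⟩ = Σ Eᵢ e^(−Eᵢ/kT) / Z = (0·1.000 + 287·0.1459 + 358·0.09063 + 363·0.08760 + 495·0.03615) / 1.360 = 91 meV.

91 meV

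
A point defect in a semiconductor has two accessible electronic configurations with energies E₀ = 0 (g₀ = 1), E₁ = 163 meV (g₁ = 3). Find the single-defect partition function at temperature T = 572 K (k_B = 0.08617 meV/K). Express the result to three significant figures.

k_BT = 0.08617 × 572 K = 49.289 meV.
Eᵢ/kT = 0, 3.3070.
Z = Σ gᵢe^(−Eᵢ/kT) = 1·e^(−0) + 3·e^(−3.3070) = 1.0000 + 0.10988 = 1.1099.

Z = 1.11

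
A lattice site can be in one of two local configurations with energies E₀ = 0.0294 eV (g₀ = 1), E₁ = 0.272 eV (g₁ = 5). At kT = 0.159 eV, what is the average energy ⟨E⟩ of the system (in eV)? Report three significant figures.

0.156 eV

Eᵢ/kT = 0.18491, 1.7107.
Z = Σ gᵢe^(−Eᵢ/kT) = 1·e^(−0.18491) + 5·e^(−1.7107) = 0.83118 + 0.90370 = 1.7349.
⟨E⟩ = Σ Eᵢ gᵢe^(−Eᵢ/kT) / Z = (0.0294·0.83118 + 0.272·0.90370) / 1.7349 = 0.156 eV.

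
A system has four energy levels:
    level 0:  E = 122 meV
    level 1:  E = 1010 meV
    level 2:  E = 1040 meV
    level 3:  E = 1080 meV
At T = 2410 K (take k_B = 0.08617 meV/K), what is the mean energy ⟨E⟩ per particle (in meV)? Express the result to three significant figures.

k_BT = 0.08617 × 2410 K = 207.67 meV.
Eᵢ/kT = 0.58747, 4.8635, 5.0079, 5.2006.
Z = Σ e^(−Eᵢ/kT) = e^(−0.58747) + e^(−4.8635) + e^(−5.0079) + e^(−5.2006) = 0.55573 + 0.0077234 + 0.0066849 + 0.0055133 = 0.57565.
⟨E⟩ = Σ Eᵢ e^(−Eᵢ/kT) / Z = (122·0.55573 + 1010·0.0077234 + 1040·0.0066849 + 1080·0.0055133) / 0.57565 = 154 meV.

154 meV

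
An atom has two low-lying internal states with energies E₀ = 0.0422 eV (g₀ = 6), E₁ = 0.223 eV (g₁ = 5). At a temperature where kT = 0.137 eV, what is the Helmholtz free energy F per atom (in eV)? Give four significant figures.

-0.2308 eV

Eᵢ/kT = 0.308029, 1.62774.
Z = Σ gᵢe^(−Eᵢ/kT) = 6·e^(−0.308029) + 5·e^(−1.62774) = 4.40936 + 0.981864 = 5.39122.
F = −kT ln Z = −0.137 × ln(5.39122) = −0.137 × 1.68477 = -0.2308 eV.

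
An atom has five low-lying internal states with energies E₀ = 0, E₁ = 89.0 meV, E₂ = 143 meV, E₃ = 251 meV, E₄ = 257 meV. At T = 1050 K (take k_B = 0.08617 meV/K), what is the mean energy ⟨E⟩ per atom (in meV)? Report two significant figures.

55 meV

k_BT = 0.08617 × 1050 K = 90.48 meV.
Eᵢ/kT = 0, 0.9836, 1.580, 2.774, 2.840.
Z = Σ e^(−Eᵢ/kT) = e^(−0) + e^(−0.9836) + e^(−1.580) + e^(−2.774) + e^(−2.840) = 1.000 + 0.3740 + 0.2060 + 0.06241 + 0.05843 = 1.701.
⟨E⟩ = Σ Eᵢ e^(−Eᵢ/kT) / Z = (0·1.000 + 89.0·0.3740 + 143·0.2060 + 251·0.06241 + 257·0.05843) / 1.701 = 55 meV.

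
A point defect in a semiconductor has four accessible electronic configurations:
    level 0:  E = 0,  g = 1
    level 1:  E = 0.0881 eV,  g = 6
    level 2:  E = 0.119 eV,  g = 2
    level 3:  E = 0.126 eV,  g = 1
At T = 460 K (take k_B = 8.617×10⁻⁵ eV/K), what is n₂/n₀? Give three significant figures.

k_BT = 8.617×10⁻⁵ × 460 K = 0.039638 eV.
n₂/n₀ = (g₂/g₀) exp[−(E₂−E₀)/kT] = (2/1) × exp(−(0.119 eV)/(0.039638 eV)) = (2/1) × exp(-3.0022) = 0.0994.

0.0994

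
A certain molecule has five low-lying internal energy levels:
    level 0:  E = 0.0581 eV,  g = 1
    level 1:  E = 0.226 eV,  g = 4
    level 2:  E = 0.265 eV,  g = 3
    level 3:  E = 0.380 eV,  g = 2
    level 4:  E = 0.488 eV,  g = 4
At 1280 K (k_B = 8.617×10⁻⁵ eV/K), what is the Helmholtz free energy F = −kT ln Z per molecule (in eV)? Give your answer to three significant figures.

k_BT = 8.617×10⁻⁵ × 1280 K = 0.11030 eV.
Eᵢ/kT = 0.52675, 2.0490, 2.4025, 3.4451, 4.4243.
Z = Σ gᵢe^(−Eᵢ/kT) = 1·e^(−0.52675) + 4·e^(−2.0490) + 3·e^(−2.4025) + 2·e^(−3.4451) + 4·e^(−4.4243) = 0.59052 + 0.51545 + 0.27147 + 0.063803 + 0.047930 = 1.4892.
F = −kT ln Z = −0.11030 × ln(1.4892) = −0.11030 × 0.39824 = -0.0439 eV.

-0.0439 eV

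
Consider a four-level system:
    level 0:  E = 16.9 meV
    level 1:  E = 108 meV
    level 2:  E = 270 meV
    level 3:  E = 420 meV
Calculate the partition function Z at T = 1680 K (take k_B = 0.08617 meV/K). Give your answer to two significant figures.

k_BT = 0.08617 × 1680 K = 144.8 meV.
Eᵢ/kT = 0.1167, 0.7459, 1.865, 2.901.
Z = Σ e^(−Eᵢ/kT) = e^(−0.1167) + e^(−0.7459) + e^(−1.865) + e^(−2.901) = 0.8899 + 0.4743 + 0.1549 + 0.05497 = 1.574.

Z = 1.6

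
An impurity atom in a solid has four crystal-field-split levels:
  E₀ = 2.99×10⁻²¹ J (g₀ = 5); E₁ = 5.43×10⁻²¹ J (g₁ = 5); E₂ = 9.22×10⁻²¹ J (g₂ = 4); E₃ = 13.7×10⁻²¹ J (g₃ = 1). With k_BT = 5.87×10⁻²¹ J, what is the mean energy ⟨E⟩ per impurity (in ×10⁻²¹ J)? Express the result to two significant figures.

4.9 ×10⁻²¹ J

Eᵢ/kT = 0.5094, 0.9250, 1.571, 2.334.
Z = Σ gᵢe^(−Eᵢ/kT) = 5·e^(−0.5094) + 5·e^(−0.9250) + 4·e^(−1.571) + 1·e^(−2.334) = 3.004 + 1.983 + 0.8313 + 0.09691 = 5.915.
⟨E⟩ = Σ Eᵢ gᵢe^(−Eᵢ/kT) / Z = (2.99·3.004 + 5.43·1.983 + 9.22·0.8313 + 13.7·0.09691) / 5.915 = 4.9 ×10⁻²¹ J.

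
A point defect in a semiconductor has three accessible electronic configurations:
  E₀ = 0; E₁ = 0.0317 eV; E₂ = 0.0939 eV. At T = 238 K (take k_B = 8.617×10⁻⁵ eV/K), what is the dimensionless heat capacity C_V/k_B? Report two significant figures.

0.50

k_BT = 8.617×10⁻⁵ × 238 K = 0.02051 eV.
Eᵢ/kT = 0, 1.546, 4.578.
Z = Σ e^(−Eᵢ/kT) = e^(−0) + e^(−1.546) + e^(−4.578) = 1.000 + 0.2131 + 0.01028 = 1.223.
⟨E⟩ = 0.006313 eV, ⟨E²⟩ = 0.0002492 eV².
C_V/k_B = (⟨E²⟩ − ⟨E⟩²)/(kT)² = (0.0002492 − 0.00003985)/0.0004207 = 0.50.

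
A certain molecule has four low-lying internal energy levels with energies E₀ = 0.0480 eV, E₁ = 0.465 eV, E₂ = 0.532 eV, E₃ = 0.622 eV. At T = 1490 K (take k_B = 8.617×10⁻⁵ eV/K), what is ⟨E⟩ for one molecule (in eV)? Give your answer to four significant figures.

k_BT = 8.617×10⁻⁵ × 1490 K = 0.128393 eV.
Eᵢ/kT = 0.373852, 3.62169, 4.14353, 4.84450.
Z = Σ e^(−Eᵢ/kT) = e^(−0.373852) + e^(−3.62169) + e^(−4.14353) + e^(−4.84450) = 0.688079 + 0.0267375 + 0.0158667 + 0.00787155 = 0.738555.
⟨E⟩ = Σ Eᵢ e^(−Eᵢ/kT) / Z = (0.0480·0.688079 + 0.465·0.0267375 + 0.532·0.0158667 + 0.622·0.00787155) / 0.738555 = 0.07961 eV.

0.07961 eV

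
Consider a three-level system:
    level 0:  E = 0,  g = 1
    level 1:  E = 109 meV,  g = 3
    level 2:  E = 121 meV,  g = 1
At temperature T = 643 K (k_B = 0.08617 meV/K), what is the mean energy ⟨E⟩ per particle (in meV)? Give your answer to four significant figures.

38.74 meV

k_BT = 0.08617 × 643 K = 55.4073 meV.
Eᵢ/kT = 0, 1.96725, 2.18383.
Z = Σ gᵢe^(−Eᵢ/kT) = 1·e^(−0) + 3·e^(−1.96725) + 1·e^(−2.18383) = 1.00000 + 0.419523 + 0.112609 = 1.53213.
⟨E⟩ = Σ Eᵢ gᵢe^(−Eᵢ/kT) / Z = (0·1.00000 + 109·0.419523 + 121·0.112609) / 1.53213 = 38.74 meV.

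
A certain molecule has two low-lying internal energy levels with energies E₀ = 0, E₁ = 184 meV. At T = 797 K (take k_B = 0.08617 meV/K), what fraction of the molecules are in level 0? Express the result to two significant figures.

k_BT = 0.08617 × 797 K = 68.68 meV.
Eᵢ/kT = 0, 2.679.
Z = Σ e^(−Eᵢ/kT) = e^(−0) + e^(−2.679) = 1.000 + 0.06863 = 1.069.
P₀ = e^(−E₀/kT) / Z = 1.000/1.069 = 0.94.

0.94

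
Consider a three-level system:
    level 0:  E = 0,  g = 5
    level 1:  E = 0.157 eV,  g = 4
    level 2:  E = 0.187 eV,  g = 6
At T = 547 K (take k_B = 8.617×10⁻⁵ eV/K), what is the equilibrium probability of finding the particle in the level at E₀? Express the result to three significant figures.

0.951

k_BT = 8.617×10⁻⁵ × 547 K = 0.047135 eV.
Eᵢ/kT = 0, 3.3309, 3.9673.
Z = Σ gᵢe^(−Eᵢ/kT) = 5·e^(−0) + 4·e^(−3.3309) + 6·e^(−3.9673) = 5.0000 + 0.14304 + 0.11355 = 5.2566.
P₀ = g₀ e^(−E₀/kT) / Z = 5.0000/5.2566 = 0.951.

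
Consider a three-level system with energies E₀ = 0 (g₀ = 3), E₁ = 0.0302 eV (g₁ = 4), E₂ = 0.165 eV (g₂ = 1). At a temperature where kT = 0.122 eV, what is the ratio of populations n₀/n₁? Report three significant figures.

0.961

n₀/n₁ = (g₀/g₁) exp[−(E₀−E₁)/kT] = (3/4) × exp(−(-0.0302 eV)/(0.122 eV)) = (3/4) × exp(0.24754) = 0.961.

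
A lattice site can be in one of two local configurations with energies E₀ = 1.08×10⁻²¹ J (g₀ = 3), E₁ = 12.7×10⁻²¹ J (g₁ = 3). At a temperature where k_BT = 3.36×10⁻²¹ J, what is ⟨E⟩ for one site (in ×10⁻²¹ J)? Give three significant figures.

Eᵢ/kT = 0.32143, 3.7798.
Z = Σ gᵢe^(−Eᵢ/kT) = 3·e^(−0.32143) + 3·e^(−3.7798) = 2.1753 + 0.068482 = 2.2438.
⟨E⟩ = Σ Eᵢ gᵢe^(−Eᵢ/kT) / Z = (1.08·2.1753 + 12.7·0.068482) / 2.2438 = 1.43 ×10⁻²¹ J.

1.43 ×10⁻²¹ J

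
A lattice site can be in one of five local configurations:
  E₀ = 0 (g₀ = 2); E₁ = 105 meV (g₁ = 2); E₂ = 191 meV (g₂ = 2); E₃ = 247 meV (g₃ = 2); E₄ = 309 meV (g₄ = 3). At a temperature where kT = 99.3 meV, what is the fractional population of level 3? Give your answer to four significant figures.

0.05058

Eᵢ/kT = 0, 1.05740, 1.92346, 2.48741, 3.11178.
Z = Σ gᵢe^(−Eᵢ/kT) = 2·e^(−0) + 2·e^(−1.05740) + 2·e^(−1.92346) + 2·e^(−2.48741) + 3·e^(−3.11178) = 2.00000 + 0.694716 + 0.292201 + 0.166250 + 0.133565 = 3.28673.
P₃ = g₃ e^(−E₃/kT) / Z = 0.166250/3.28673 = 0.05058.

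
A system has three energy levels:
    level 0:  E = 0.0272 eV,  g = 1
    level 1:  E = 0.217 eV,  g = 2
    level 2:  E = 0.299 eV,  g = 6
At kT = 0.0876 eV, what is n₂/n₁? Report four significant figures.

n₂/n₁ = (g₂/g₁) exp[−(E₂−E₁)/kT] = (6/2) × exp(−(0.082 eV)/(0.0876 eV)) = (6/2) × exp(-0.936073) = 1.176.

1.176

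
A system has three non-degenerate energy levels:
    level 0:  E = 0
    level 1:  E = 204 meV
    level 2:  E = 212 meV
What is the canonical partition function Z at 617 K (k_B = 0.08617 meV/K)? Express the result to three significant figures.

Z = 1.04

k_BT = 0.08617 × 617 K = 53.167 meV.
Eᵢ/kT = 0, 3.8370, 3.9874.
Z = Σ e^(−Eᵢ/kT) = e^(−0) + e^(−3.8370) + e^(−3.9874) = 1.0000 + 0.021558 + 0.018548 = 1.0401.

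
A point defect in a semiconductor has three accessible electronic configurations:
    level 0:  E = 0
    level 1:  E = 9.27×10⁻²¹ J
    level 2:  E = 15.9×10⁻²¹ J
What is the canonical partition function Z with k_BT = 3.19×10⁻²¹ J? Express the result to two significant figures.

Z = 1.1

Eᵢ/kT = 0, 2.906, 4.984.
Z = Σ e^(−Eᵢ/kT) = e^(−0) + e^(−2.906) + e^(−4.984) = 1.000 + 0.05469 + 0.006847 = 1.062.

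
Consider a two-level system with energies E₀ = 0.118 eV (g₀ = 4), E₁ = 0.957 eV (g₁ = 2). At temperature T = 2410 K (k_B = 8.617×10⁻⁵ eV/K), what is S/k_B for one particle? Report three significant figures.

k_BT = 8.617×10⁻⁵ × 2410 K = 0.20767 eV.
Eᵢ/kT = 0.56821, 4.6083.
Z = Σ gᵢe^(−Eᵢ/kT) = 4·e^(−0.56821) + 2·e^(−4.6083) = 2.2662 + 0.019938 = 2.2861.
⟨E⟩ = Σ EᵢPᵢ = 0.12532 eV.
S/k_B = ln Z + ⟨E⟩/kT = ln(2.2861) + 0.12532/0.20767 = 0.82685 + 0.60346 = 1.43.

1.43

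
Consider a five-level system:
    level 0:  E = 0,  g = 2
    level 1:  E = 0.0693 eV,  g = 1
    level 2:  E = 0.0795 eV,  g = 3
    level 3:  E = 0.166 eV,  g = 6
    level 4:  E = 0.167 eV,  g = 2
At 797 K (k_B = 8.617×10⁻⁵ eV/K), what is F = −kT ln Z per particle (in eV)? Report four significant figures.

k_BT = 8.617×10⁻⁵ × 797 K = 0.0686775 eV.
Eᵢ/kT = 0, 1.00906, 1.15758, 2.41709, 2.43166.
Z = Σ gᵢe^(−Eᵢ/kT) = 2·e^(−0) + 1·e^(−1.00906) + 3·e^(−1.15758) + 6·e^(−2.41709) + 2·e^(−2.43166) = 2.00000 + 0.364562 + 0.942737 + 0.535085 + 0.175782 = 4.01817.
F = −kT ln Z = −0.0686775 × ln(4.01817) = −0.0686775 × 1.39083 = -0.09552 eV.

-0.09552 eV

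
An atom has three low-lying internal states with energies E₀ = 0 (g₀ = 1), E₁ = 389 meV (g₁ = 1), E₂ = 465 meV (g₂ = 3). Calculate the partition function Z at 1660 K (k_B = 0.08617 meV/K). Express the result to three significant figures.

k_BT = 0.08617 × 1660 K = 143.04 meV.
Eᵢ/kT = 0, 2.7195, 3.2508.
Z = Σ gᵢe^(−Eᵢ/kT) = 1·e^(−0) + 1·e^(−2.7195) + 3·e^(−3.2508) = 1.0000 + 0.065908 + 0.11623 = 1.1821.

Z = 1.18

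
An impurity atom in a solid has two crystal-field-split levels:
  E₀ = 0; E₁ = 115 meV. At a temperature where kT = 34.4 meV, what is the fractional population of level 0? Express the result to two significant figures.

0.97

Eᵢ/kT = 0, 3.343.
Z = Σ e^(−Eᵢ/kT) = e^(−0) + e^(−3.343) = 1.000 + 0.03533 = 1.035.
P₀ = e^(−E₀/kT) / Z = 1.000/1.035 = 0.97.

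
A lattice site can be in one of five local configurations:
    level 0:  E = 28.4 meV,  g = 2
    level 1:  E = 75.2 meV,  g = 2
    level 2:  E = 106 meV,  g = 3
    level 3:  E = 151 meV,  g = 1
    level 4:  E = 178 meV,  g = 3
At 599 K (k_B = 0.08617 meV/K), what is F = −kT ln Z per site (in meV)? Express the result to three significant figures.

k_BT = 0.08617 × 599 K = 51.616 meV.
Eᵢ/kT = 0.55022, 1.4569, 2.0536, 2.9254, 3.4485.
Z = Σ gᵢe^(−Eᵢ/kT) = 2·e^(−0.55022) + 2·e^(−1.4569) + 3·e^(−2.0536) + 1·e^(−2.9254) + 3·e^(−3.4485) = 1.1536 + 0.46591 + 0.38482 + 0.053643 + 0.095380 = 2.1534.
F = −kT ln Z = −51.616 × ln(2.1534) = −51.616 × 0.76705 = -39.6 meV.

-39.6 meV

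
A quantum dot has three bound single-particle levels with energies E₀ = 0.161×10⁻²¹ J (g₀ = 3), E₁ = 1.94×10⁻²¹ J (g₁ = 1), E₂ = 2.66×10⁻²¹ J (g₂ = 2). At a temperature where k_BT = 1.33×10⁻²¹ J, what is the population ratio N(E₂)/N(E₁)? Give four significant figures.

n₂/n₁ = (g₂/g₁) exp[−(E₂−E₁)/kT] = (2/1) × exp(−(0.72 ×10⁻²¹ J)/(1.33 ×10⁻²¹ J)) = (2/1) × exp(-0.541353) = 1.164.

1.164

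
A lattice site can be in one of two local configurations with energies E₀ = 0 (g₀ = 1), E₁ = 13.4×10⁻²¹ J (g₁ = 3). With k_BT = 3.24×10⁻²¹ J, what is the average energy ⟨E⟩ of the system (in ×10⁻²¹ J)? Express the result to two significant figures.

0.61 ×10⁻²¹ J

Eᵢ/kT = 0, 4.136.
Z = Σ gᵢe^(−Eᵢ/kT) = 1·e^(−0) + 3·e^(−4.136) = 1.000 + 0.04796 = 1.048.
⟨E⟩ = Σ Eᵢ gᵢe^(−Eᵢ/kT) / Z = (0·1.000 + 13.4·0.04796) / 1.048 = 0.61 ×10⁻²¹ J.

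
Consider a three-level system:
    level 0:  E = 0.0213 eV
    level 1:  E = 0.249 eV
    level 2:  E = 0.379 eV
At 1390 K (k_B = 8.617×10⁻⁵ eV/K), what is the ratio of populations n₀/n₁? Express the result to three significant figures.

6.69

k_BT = 8.617×10⁻⁵ × 1390 K = 0.11978 eV.
n₀/n₁ = exp[−(E₀−E₁)/kT] = exp(−(-0.2277 eV)/(0.11978 eV)) = exp(1.9010) = 6.69.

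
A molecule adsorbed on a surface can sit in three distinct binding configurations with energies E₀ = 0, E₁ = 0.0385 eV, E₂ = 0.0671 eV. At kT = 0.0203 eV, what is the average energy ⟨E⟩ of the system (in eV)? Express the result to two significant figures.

0.0069 eV

Eᵢ/kT = 0, 1.897, 3.305.
Z = Σ e^(−Eᵢ/kT) = e^(−0) + e^(−1.897) + e^(−3.305) = 1.000 + 0.1500 + 0.03670 = 1.187.
⟨E⟩ = Σ Eᵢ e^(−Eᵢ/kT) / Z = (0·1.000 + 0.0385·0.1500 + 0.0671·0.03670) / 1.187 = 0.0069 eV.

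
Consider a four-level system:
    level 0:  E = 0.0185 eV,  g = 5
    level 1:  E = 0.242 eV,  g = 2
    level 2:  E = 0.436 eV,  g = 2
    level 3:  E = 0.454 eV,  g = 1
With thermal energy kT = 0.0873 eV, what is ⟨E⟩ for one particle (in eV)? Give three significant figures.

Eᵢ/kT = 0.21191, 2.7721, 4.9943, 5.2005.
Z = Σ gᵢe^(−Eᵢ/kT) = 5·e^(−0.21191) + 2·e^(−2.7721) + 2·e^(−4.9943) + 1·e^(−5.2005) = 4.0452 + 0.12506 + 0.013553 + 0.0055138 = 4.1893.
⟨E⟩ = Σ Eᵢ gᵢe^(−Eᵢ/kT) / Z = (0.0185·4.0452 + 0.242·0.12506 + 0.436·0.013553 + 0.454·0.0055138) / 4.1893 = 0.0271 eV.

0.0271 eV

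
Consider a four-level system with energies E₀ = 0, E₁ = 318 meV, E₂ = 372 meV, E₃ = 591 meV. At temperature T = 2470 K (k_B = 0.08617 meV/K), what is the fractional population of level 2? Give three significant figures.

k_BT = 0.08617 × 2470 K = 212.84 meV.
Eᵢ/kT = 0, 1.4941, 1.7478, 2.7767.
Z = Σ e^(−Eᵢ/kT) = e^(−0) + e^(−1.4941) + e^(−1.7478) + e^(−2.7767) = 1.0000 + 0.22445 + 0.17416 + 0.062244 = 1.4609.
P₂ = e^(−E₂/kT) / Z = 0.17416/1.4609 = 0.119.

0.119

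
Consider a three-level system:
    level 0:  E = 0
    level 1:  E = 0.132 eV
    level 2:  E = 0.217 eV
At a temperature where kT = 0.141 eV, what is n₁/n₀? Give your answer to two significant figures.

n₁/n₀ = exp[−(E₁−E₀)/kT] = exp(−(0.132 eV)/(0.141 eV)) = exp(-0.9362) = 0.39.

0.39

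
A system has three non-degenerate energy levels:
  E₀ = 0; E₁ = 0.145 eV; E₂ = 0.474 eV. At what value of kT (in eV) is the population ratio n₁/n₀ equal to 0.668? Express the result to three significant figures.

n₁/n₀ = exp[−(E₁−E₀)/kT] = 0.668.
⇒ (E₁−E₀)/kT = ln(1/0.668) = ln(1.4970) = 0.40346.
kT = 0.145 eV / 0.40346 = 0.359 eV.

0.359 eV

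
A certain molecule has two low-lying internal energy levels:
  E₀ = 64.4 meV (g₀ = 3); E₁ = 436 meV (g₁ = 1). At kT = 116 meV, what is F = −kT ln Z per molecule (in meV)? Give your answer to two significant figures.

Eᵢ/kT = 0.5552, 3.759.
Z = Σ gᵢe^(−Eᵢ/kT) = 3·e^(−0.5552) + 1·e^(−3.759) = 1.722 + 0.02331 = 1.745.
F = −kT ln Z = −116 × ln(1.745) = −116 × 0.5568 = -65 meV.

-65 meV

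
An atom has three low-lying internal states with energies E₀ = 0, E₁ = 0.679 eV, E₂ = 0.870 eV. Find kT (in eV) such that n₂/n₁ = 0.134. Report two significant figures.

0.095 eV

n₂/n₁ = exp[−(E₂−E₁)/kT] = 0.134.
⇒ (E₂−E₁)/kT = ln(1/0.134) = ln(7.463) = 2.010.
kT = 0.191 eV / 2.010 = 0.095 eV.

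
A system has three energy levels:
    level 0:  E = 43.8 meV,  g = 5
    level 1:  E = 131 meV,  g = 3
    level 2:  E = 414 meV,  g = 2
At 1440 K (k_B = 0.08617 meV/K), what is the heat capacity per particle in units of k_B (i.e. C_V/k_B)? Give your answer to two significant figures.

0.21

k_BT = 0.08617 × 1440 K = 124.1 meV.
Eᵢ/kT = 0.3529, 1.056, 3.336.
Z = Σ gᵢe^(−Eᵢ/kT) = 5·e^(−0.3529) + 3·e^(−1.056) + 2·e^(−3.336) = 3.513 + 1.044 + 0.07116 = 4.628.
⟨E⟩ = 69.16 meV, ⟨E²⟩ = 7963 meV².
C_V/k_B = (⟨E²⟩ − ⟨E⟩²)/(kT)² = (7963 − 4783)/15400 = 0.21.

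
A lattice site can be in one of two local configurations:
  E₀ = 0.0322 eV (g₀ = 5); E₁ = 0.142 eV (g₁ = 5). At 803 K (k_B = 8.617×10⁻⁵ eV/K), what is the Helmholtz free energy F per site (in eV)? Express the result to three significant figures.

k_BT = 8.617×10⁻⁵ × 803 K = 0.069195 eV.
Eᵢ/kT = 0.46535, 2.0522.
Z = Σ gᵢe^(−Eᵢ/kT) = 5·e^(−0.46535) + 5·e^(−2.0522) = 3.1396 + 0.64226 = 3.7819.
F = −kT ln Z = −0.069195 × ln(3.7819) = −0.069195 × 1.3302 = -0.0920 eV.

-0.0920 eV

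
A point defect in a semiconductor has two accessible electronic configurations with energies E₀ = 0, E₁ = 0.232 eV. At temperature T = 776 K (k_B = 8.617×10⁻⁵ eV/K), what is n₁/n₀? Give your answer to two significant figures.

k_BT = 8.617×10⁻⁵ × 776 K = 0.06687 eV.
n₁/n₀ = exp[−(E₁−E₀)/kT] = exp(−(0.232 eV)/(0.06687 eV)) = exp(-3.469) = 0.031.

0.031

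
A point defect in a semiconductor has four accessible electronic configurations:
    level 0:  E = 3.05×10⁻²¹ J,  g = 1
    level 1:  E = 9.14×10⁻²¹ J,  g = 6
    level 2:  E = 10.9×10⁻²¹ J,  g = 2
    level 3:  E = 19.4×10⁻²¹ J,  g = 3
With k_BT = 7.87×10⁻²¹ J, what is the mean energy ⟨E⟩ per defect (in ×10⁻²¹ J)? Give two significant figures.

8.9 ×10⁻²¹ J

Eᵢ/kT = 0.3875, 1.161, 1.385, 2.465.
Z = Σ gᵢe^(−Eᵢ/kT) = 1·e^(−0.3875) + 6·e^(−1.161) + 2·e^(−1.385) + 3·e^(−2.465) = 0.6788 + 1.879 + 0.5006 + 0.2550 = 3.313.
⟨E⟩ = Σ Eᵢ gᵢe^(−Eᵢ/kT) / Z = (3.05·0.6788 + 9.14·1.879 + 10.9·0.5006 + 19.4·0.2550) / 3.313 = 8.9 ×10⁻²¹ J.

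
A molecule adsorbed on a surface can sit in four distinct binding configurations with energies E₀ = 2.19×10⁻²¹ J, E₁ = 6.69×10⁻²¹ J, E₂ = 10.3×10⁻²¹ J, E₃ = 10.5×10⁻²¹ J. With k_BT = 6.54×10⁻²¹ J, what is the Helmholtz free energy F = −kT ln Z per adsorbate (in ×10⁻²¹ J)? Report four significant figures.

Eᵢ/kT = 0.334862, 1.02294, 1.57492, 1.60550.
Z = Σ e^(−Eᵢ/kT) = e^(−0.334862) + e^(−1.02294) + e^(−1.57492) + e^(−1.60550) = 0.715437 + 0.359536 + 0.207024 + 0.200789 = 1.48279.
F = −kT ln Z = −6.54 × ln(1.48279) = −6.54 × 0.393925 = -2.576 ×10⁻²¹ J.

-2.576 ×10⁻²¹ J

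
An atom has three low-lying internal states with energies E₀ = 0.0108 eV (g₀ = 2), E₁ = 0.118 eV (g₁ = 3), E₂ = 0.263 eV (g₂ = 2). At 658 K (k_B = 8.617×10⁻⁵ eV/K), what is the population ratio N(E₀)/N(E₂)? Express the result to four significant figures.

85.45

k_BT = 8.617×10⁻⁵ × 658 K = 0.0566999 eV.
n₀/n₂ = (g₀/g₂) exp[−(E₀−E₂)/kT] = (2/2) × exp(−(-0.2522 eV)/(0.0566999 eV)) = (2/2) × exp(4.44798) = 85.45.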